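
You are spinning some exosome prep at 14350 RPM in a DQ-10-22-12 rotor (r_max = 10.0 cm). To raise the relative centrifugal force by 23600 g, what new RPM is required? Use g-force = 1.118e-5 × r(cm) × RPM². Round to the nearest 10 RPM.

Current RCF = 1.118 × 10⁻⁵ × 10 × (14350)² = 1.118 × 10⁻⁵ × 10 × 205,922,500 ≈ 23,022.1 × g
Target RCF = 23,022.1 + 23,600 = 46,622.1 × g
N² = 46,622.1 / (11.18 × 10⁻⁵) = 417,013,417
N ≈ √417,013,417 ≈ 20,420.9

≈ 20420 RPM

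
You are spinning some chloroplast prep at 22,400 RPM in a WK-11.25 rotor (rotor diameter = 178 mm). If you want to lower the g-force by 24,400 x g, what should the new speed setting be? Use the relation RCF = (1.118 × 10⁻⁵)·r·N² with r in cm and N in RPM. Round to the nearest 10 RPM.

r = 178 mm / 2 = 89 mm = 8.9 cm
Current RCF = 1.118 × 10⁻⁵ × 8.9 × (22400)² = 1.118 × 10⁻⁵ × 8.9 × 501,760,000 ≈ 49,926.1 × g
Target RCF = 49,926.1 − 24,400 = 25,526.1 × g
N² = 25,526.1 / (9.9502 × 10⁻⁵) = 256,538,562
N ≈ √256,538,562 ≈ 16,016.8

16020 RPM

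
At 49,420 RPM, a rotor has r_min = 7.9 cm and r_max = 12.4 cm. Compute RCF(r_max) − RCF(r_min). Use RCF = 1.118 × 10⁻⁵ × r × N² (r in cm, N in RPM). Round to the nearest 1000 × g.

RCF_max = 1.118 × 10⁻⁵ × 12.4 × (49420)² = 1.118 × 10⁻⁵ × 12.4 × 2,442,336,400 ≈ 338,586 × g
RCF_min = 1.118 × 10⁻⁵ × 7.9 × (49420)² = 1.118 × 10⁻⁵ × 7.9 × 2,442,336,400 ≈ 215,712 × g
ΔRCF = 338,586 − 215,712 = 122,874

≈ 123000 ×g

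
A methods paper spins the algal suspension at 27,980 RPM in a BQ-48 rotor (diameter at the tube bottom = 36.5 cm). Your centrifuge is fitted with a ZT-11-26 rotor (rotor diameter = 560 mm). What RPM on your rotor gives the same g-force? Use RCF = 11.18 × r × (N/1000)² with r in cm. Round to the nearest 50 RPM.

Original rotor: r = 36.5 / 2 = 18.25 cm
RCF_original = 11.18 × 18.25 × (27.98)² = 11.18 × 18.25 × 782.8804 ≈ 159,735 × g
Your rotor: r = 560 mm / 2 = 280 mm = 28 cm
159,735 = 11.18 × 28 × (N/1000)²
(N/1000)² = 159,735 / 313.04 = 510.2703
N = 1000 × √510.2703 ≈ 22,589.2

22600 RPM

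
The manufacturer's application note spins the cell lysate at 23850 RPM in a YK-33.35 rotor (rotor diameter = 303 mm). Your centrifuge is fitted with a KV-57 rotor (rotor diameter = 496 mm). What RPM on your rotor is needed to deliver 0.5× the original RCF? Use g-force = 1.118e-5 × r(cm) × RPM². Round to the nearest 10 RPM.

≈ 13180 RPM

Original rotor: r = 303 mm / 2 = 151.5 mm = 15.15 cm
RCF_original = 1.118 × 10⁻⁵ × 15.15 × (23850)² = 1.118 × 10⁻⁵ × 15.15 × 568,822,500 ≈ 96,345.4 × g
Target RCF = 0.5 × 96,345.4 ≈ 48,172.7 × g
Your rotor: r = 496 mm / 2 = 248 mm = 24.8 cm
48,172.7 = 1.118 × 10⁻⁵ × 24.8 × N²
N² = 48,172.7 / (27.7264 × 10⁻⁵) = 173,743,075
N ≈ √173,743,075 ≈ 13,181.2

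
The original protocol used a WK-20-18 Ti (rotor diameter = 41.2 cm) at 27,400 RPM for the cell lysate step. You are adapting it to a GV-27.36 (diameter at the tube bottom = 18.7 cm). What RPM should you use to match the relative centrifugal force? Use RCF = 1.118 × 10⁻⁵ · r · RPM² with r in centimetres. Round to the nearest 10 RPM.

Original rotor: r = 41.2 / 2 = 20.6 cm
RCF_original = 1.118 × 10⁻⁵ × 20.6 × (27400)² = 1.118 × 10⁻⁵ × 20.6 × 750,760,000 ≈ 172,906 × g
Your rotor: r = 18.7 / 2 = 9.35 cm
172,906 = 1.118 × 10⁻⁵ × 9.35 × N²
N² = 172,906 / (10.4533 × 10⁻⁵) = 1,654,080,530
N ≈ √1,654,080,530 ≈ 40,670.4

40670 RPM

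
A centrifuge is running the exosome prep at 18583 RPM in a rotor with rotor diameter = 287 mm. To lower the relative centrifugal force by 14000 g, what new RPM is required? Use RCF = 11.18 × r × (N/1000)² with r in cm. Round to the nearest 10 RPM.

≈ 16060 RPM

r = 287 mm / 2 = 143.5 mm = 14.35 cm
Current RCF = 11.18 × 14.35 × (18.583)² = 11.18 × 14.35 × 345.327889 ≈ 55,402 × g
Target RCF = 55,402 − 14,000 = 41,402 × g
(N/1000)² = 41,402 / 160.433 = 258.0641
N = 1000 × √258.0641 ≈ 16,064.4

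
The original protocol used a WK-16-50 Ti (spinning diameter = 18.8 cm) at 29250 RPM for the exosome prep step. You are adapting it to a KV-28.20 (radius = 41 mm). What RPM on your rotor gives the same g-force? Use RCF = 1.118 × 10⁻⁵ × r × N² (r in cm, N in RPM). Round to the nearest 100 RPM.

44300 RPM

Original rotor: r = 18.8 / 2 = 9.4 cm
RCF = 1.118 × 10⁻⁵ × r × N²
RCF_original = 1.118 × 10⁻⁵ × 9.4 × (29250)² = 1.118 × 10⁻⁵ × 9.4 × 855,562,500 ≈ 89,912.8 × g
Your rotor: r = 41 mm = 4.1 cm
89,912.8 = 1.118 × 10⁻⁵ × 4.1 × N²
N² = 89,912.8 / (4.5838 × 10⁻⁵) = 1,961,534,098
N ≈ √1,961,534,098 ≈ 44,289.2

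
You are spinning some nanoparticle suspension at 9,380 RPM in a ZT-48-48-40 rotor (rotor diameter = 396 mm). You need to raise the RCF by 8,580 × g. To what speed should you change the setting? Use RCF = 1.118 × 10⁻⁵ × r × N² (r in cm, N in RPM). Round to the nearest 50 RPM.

r = 396 mm / 2 = 198 mm = 19.8 cm
Current RCF = 1.118 × 10⁻⁵ × 19.8 × (9380)² = 1.118 × 10⁻⁵ × 19.8 × 87,984,400 ≈ 19,476.6 × g
Target RCF = 19,476.6 + 8,580 = 28,056.6 × g
N² = 28,056.6 / (22.1364 × 10⁻⁵) = 126,744,186
N ≈ √126,744,186 ≈ 11,258.1

11250 RPM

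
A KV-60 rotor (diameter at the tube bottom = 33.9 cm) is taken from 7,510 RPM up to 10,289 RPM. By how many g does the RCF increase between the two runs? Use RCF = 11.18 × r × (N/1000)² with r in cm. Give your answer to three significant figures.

r = 33.9 / 2 = 16.95 cm
RCF₁ = 11.18 × 16.95 × (7.51)² = 11.18 × 16.95 × 56.4001 ≈ 10,687.9 × g
RCF₂ = 11.18 × 16.95 × (10.289)² = 11.18 × 16.95 × 105.863521 ≈ 20,061.2 × g
Increase = 20,061.2 − 10,687.9 = 9,373.3

9370 g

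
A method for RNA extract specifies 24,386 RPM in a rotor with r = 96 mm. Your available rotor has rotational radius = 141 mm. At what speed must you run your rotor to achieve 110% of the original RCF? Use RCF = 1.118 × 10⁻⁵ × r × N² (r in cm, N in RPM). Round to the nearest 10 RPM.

21100 RPM

Original rotor: r = 96 mm = 9.6 cm
RCF_original = 1.118 × 10⁻⁵ × 9.6 × (24386)² = 1.118 × 10⁻⁵ × 9.6 × 594,676,996 ≈ 63,825.5 × g
Target RCF = 1.1 × 63,825.5 ≈ 70,208.1 × g
Your rotor: r = 141 mm = 14.1 cm
70,208.1 = 1.118 × 10⁻⁵ × 14.1 × N²
N² = 70,208.1 / (15.7638 × 10⁻⁵) = 445,375,481
N ≈ √445,375,481 ≈ 21,103.9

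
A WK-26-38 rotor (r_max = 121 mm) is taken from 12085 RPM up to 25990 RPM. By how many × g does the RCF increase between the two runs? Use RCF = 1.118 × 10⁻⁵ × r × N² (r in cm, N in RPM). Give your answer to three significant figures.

≈ 71600 × g

r = 121 mm = 12.1 cm
RCF₁ = 1.118 × 10⁻⁵ × 12.1 × (12085)² = 1.118 × 10⁻⁵ × 12.1 × 146,047,225 ≈ 19,757 × g
RCF₂ = 1.118 × 10⁻⁵ × 12.1 × (25990)² = 1.118 × 10⁻⁵ × 12.1 × 675,480,100 ≈ 91,377.6 × g
Increase = 91,377.6 − 19,757 = 71,620.6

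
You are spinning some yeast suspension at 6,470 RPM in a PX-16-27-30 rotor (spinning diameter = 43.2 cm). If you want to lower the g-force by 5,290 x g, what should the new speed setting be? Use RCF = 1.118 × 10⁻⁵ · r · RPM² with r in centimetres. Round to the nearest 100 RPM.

4500 RPM

r = 43.2 / 2 = 21.6 cm
Current RCF = 1.118 × 10⁻⁵ × 21.6 × (6470)² = 1.118 × 10⁻⁵ × 21.6 × 41,860,900 ≈ 10,108.9 × g
Target RCF = 10,108.9 − 5,290 = 4,818.9 × g
N² = 4,818.9 / (24.1488 × 10⁻⁵) = 19,955,029
N ≈ √19,955,029 ≈ 4,467.1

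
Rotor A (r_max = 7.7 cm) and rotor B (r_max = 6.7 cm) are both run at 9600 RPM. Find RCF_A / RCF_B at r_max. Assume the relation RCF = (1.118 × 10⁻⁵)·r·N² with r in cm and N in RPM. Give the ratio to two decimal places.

At fixed N, RCF ∝ r, so RCF_A/RCF_B = r_A/r_B = 7.7 / 6.7 = 1.1493.

1.15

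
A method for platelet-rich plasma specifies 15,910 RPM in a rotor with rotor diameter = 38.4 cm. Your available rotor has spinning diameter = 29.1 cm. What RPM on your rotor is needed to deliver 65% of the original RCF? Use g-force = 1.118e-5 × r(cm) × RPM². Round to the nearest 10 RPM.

14730 RPM

Original rotor: r = 38.4 / 2 = 19.2 cm
RCF_original = 1.118 × 10⁻⁵ × 19.2 × (15910)² = 1.118 × 10⁻⁵ × 19.2 × 253,128,100 ≈ 54,335.5 × g
Target RCF = 0.65 × 54,335.5 ≈ 35,318.1 × g
Your rotor: r = 29.1 / 2 = 14.55 cm
35,318.1 = 1.118 × 10⁻⁵ × 14.55 × N²
N² = 35,318.1 / (16.2669 × 10⁻⁵) = 217,116,353
N ≈ √217,116,353 ≈ 14,734.9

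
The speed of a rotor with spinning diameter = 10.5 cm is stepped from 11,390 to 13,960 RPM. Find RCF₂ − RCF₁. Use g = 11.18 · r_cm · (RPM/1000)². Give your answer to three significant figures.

≈ 3820 x g

r = 10.5 / 2 = 5.25 cm
RCF₁ = 11.18 × 5.25 × (11.39)² = 11.18 × 5.25 × 129.7321 ≈ 7,614.6 × g
RCF₂ = 11.18 × 5.25 × (13.96)² = 11.18 × 5.25 × 194.8816 ≈ 11,438.6 × g
Increase = 11,438.6 − 7,614.6 = 3,824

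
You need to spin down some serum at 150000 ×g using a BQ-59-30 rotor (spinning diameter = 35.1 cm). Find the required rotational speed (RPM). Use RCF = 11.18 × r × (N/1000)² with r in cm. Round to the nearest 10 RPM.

r = 35.1 / 2 = 17.55 cm
150,000 = 11.18 × 17.55 × (N/1000)²
(N/1000)² = 150,000 / 196.209 = 764.4909
N = 1000 × √764.4909 ≈ 27,649.4

≈ 27650 RPM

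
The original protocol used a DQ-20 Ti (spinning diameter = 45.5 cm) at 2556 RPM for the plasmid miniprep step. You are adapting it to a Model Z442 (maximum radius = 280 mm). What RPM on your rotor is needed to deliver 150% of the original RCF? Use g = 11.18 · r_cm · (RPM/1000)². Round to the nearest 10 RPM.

2820 RPM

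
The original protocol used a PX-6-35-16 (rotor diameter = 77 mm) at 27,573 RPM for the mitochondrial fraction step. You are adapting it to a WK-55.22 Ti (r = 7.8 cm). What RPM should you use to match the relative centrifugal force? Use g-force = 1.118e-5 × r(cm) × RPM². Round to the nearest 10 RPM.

19370 RPM

Original rotor: r = 77 mm / 2 = 38.5 mm = 3.85 cm
RCF_original = 1.118 × 10⁻⁵ × 3.85 × (27573)² = 1.118 × 10⁻⁵ × 3.85 × 760,270,329 ≈ 32,724.3 × g
32,724.3 = 1.118 × 10⁻⁵ × 7.8 × N²
N² = 32,724.3 / (8.7204 × 10⁻⁵) = 375,261,456
N ≈ √375,261,456 ≈ 19,371.7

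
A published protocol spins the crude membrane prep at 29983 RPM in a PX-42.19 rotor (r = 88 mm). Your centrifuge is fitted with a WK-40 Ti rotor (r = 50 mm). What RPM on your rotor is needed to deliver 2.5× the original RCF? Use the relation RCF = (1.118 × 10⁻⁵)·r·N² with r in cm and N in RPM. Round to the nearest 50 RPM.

Original rotor: r = 88 mm = 8.8 cm
RCF = 1.118 × 10⁻⁵ × r × N²
RCF_original = 1.118 × 10⁻⁵ × 8.8 × (29983)² = 1.118 × 10⁻⁵ × 8.8 × 898,980,289 ≈ 88,445.3 × g
Target RCF = 2.5 × 88,445.3 ≈ 221,113.2 × g
Your rotor: r = 50 mm = 5.0 cm
221,113.2 = 1.118 × 10⁻⁵ × 5 × N²
N² = 221,113.2 / (5.59 × 10⁻⁵) = 3,955,513,417
N ≈ √3,955,513,417 ≈ 62,892.9

62900 RPM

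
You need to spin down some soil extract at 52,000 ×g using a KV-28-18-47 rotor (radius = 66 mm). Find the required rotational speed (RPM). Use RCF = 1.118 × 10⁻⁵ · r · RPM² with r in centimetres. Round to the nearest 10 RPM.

r = 66 mm = 6.6 cm
52,000 = 1.118 × 10⁻⁵ × 6.6 × N²
N² = 52,000 / (7.3788 × 10⁻⁵) = 704,721,635
N ≈ √704,721,635 ≈ 26,546.6

26550 RPM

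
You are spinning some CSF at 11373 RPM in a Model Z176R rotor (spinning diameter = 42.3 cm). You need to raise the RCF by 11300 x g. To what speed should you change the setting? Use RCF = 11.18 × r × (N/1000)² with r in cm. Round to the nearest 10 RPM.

13310 RPM

r = 42.3 / 2 = 21.15 cm
Current RCF = 11.18 × 21.15 × (11.373)² = 11.18 × 21.15 × 129.345129 ≈ 30,584.6 × g
Target RCF = 30,584.6 + 11,300 = 41,884.6 × g
(N/1000)² = 41,884.6 / 236.457 = 177.1341
N = 1000 × √177.1341 ≈ 13,309.2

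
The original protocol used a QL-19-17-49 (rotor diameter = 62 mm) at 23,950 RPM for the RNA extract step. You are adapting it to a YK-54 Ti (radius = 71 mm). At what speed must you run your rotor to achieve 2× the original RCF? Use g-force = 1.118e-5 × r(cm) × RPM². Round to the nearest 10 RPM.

Original rotor: r = 62 mm / 2 = 31 mm = 3.1 cm
RCF_original = 1.118 × 10⁻⁵ × 3.1 × (23950)² = 1.118 × 10⁻⁵ × 3.1 × 573,602,500 ≈ 19,879.9 × g
Target RCF = 2 × 19,879.9 ≈ 39,759.8 × g
Your rotor: r = 71 mm = 7.1 cm
39,759.8 = 1.118 × 10⁻⁵ × 7.1 × N²
N² = 39,759.8 / (7.9378 × 10⁻⁵) = 500,891,935
N ≈ √500,891,935 ≈ 22,380.6

≈ 22380 RPM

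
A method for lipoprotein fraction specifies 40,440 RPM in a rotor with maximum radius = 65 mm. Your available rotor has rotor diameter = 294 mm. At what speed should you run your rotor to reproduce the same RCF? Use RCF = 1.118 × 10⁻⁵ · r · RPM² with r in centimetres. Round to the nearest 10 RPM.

26890 RPM

Original rotor: r = 65 mm = 6.5 cm
RCF_original = 1.118 × 10⁻⁵ × 6.5 × (40440)² = 1.118 × 10⁻⁵ × 6.5 × 1,635,393,600 ≈ 118,844.1 × g
Your rotor: r = 294 mm / 2 = 147 mm = 14.7 cm
118,844.1 = 1.118 × 10⁻⁵ × 14.7 × N²
N² = 118,844.1 / (16.4346 × 10⁻⁵) = 723,133,511
N ≈ √723,133,511 ≈ 26,891.1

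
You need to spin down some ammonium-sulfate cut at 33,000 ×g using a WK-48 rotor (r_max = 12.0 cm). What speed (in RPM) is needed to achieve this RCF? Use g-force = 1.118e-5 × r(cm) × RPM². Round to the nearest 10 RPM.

RCF = 1.118 × 10⁻⁵ × r × N²
33,000 = 1.118 × 10⁻⁵ × 12 × N²
N² = 33,000 / (13.416 × 10⁻⁵) = 245,974,955
N ≈ √245,974,955 ≈ 15,683.6

≈ 15680 RPM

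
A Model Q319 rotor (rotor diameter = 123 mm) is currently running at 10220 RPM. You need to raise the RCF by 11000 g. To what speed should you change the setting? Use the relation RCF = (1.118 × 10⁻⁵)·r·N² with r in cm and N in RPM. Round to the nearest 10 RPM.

≈ 16260 RPM

r = 123 mm / 2 = 61.5 mm = 6.15 cm
Current RCF = 1.118 × 10⁻⁵ × 6.15 × (10220)² = 1.118 × 10⁻⁵ × 6.15 × 104,448,400 ≈ 7,181.6 × g
Target RCF = 7,181.6 + 11,000 = 18,181.6 × g
N² = 18,181.6 / (6.8757 × 10⁻⁵) = 264,432,712
N ≈ √264,432,712 ≈ 16,261.4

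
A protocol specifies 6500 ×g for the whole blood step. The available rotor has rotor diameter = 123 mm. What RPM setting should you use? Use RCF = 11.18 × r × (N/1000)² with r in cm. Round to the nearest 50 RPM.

≈ 9700 RPM

r = 123 mm / 2 = 61.5 mm = 6.15 cm
RCF = 11.18 × r × (N/1000)²
6,500 = 11.18 × 6.15 × (N/1000)²
(N/1000)² = 6,500 / 68.757 = 94.53583
N = 1000 × √94.53583 ≈ 9,723.0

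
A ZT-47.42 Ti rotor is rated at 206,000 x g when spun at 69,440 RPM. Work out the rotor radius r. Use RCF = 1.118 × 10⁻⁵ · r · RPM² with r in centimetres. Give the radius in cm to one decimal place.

r ≈ 3.8 cm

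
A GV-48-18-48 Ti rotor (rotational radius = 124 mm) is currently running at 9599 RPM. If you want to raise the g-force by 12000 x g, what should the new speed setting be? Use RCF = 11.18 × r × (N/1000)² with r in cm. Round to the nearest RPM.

r = 124 mm = 12.4 cm
Current RCF = 11.18 × 12.4 × (9.599)² = 11.18 × 12.4 × 92.140801 ≈ 12,773.7 × g
Target RCF = 12,773.7 + 12,000 = 24,773.7 × g
(N/1000)² = 24,773.7 / 138.632 = 178.7012
N = 1000 × √178.7012 ≈ 13,367.9

N₂ ≈ 13368 RPM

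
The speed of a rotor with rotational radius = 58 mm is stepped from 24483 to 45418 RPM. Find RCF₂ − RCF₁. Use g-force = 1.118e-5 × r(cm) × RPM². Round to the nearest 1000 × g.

≈ 95000 × g

r = 58 mm = 5.8 cm
RCF₁ = 1.118 × 10⁻⁵ × 5.8 × (24483)² = 1.118 × 10⁻⁵ × 5.8 × 599,417,289 ≈ 38,868.6 × g
RCF₂ = 1.118 × 10⁻⁵ × 5.8 × (45418)² = 1.118 × 10⁻⁵ × 5.8 × 2,062,794,724 ≈ 133,759.9 × g
Increase = 133,759.9 − 38,868.6 = 94,891.3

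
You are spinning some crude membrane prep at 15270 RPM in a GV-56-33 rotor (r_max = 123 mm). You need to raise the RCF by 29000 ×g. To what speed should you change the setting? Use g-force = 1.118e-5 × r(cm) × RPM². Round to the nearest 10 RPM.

21070 RPM

r = 123 mm = 12.3 cm
Current RCF = 1.118 × 10⁻⁵ × 12.3 × (15270)² = 1.118 × 10⁻⁵ × 12.3 × 233,172,900 ≈ 32,064.5 × g
Target RCF = 32,064.5 + 29,000 = 61,064.5 × g
N² = 61,064.5 / (13.7514 × 10⁻⁵) = 444,060,241
N ≈ √444,060,241 ≈ 21,072.7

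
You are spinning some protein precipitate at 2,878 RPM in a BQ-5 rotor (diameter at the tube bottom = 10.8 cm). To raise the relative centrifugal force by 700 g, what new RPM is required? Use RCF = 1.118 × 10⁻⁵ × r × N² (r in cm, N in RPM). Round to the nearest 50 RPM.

≈ 4450 RPM

r = 10.8 / 2 = 5.4 cm
Current RCF = 1.118 × 10⁻⁵ × 5.4 × (2878)² = 1.118 × 10⁻⁵ × 5.4 × 8,282,884 ≈ 500.1 × g
Target RCF = 500.1 + 700 = 1,200.1 × g
N² = 1,200.1 / (6.0372 × 10⁻⁵) = 19,878,420
N ≈ √19,878,420 ≈ 4,458.5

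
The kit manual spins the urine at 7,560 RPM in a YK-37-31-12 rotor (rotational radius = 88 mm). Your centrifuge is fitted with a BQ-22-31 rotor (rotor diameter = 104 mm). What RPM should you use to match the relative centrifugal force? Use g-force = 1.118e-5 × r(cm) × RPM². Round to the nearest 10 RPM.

9830 RPM

Original rotor: r = 88 mm = 8.8 cm
RCF_original = 1.118 × 10⁻⁵ × 8.8 × (7560)² = 1.118 × 10⁻⁵ × 8.8 × 57,153,600 ≈ 5,623 × g
Your rotor: r = 104 mm / 2 = 52 mm = 5.2 cm
5,623 = 1.118 × 10⁻⁵ × 5.2 × N²
N² = 5,623 / (5.8136 × 10⁻⁵) = 96,721,481
N ≈ √96,721,481 ≈ 9,834.7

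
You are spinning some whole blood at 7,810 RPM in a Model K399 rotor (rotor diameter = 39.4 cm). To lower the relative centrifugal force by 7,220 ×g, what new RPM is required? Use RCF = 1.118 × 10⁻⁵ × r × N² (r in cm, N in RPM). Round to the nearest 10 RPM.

r = 39.4 / 2 = 19.7 cm
Current RCF = 1.118 × 10⁻⁵ × 19.7 × (7810)² = 1.118 × 10⁻⁵ × 19.7 × 60,996,100 ≈ 13,434.1 × g
Target RCF = 13,434.1 − 7,220 = 6,214.1 × g
N² = 6,214.1 / (22.0246 × 10⁻⁵) = 28,214,360
N ≈ √28,214,360 ≈ 5,311.7

5310 RPM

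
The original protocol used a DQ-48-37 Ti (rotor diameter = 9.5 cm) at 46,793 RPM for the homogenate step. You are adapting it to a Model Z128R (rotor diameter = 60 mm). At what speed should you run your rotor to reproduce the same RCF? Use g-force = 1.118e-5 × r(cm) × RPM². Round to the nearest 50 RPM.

≈ 58900 RPM

Original rotor: r = 9.5 / 2 = 4.75 cm
RCF_original = 1.118 × 10⁻⁵ × 4.75 × (46793)² = 1.118 × 10⁻⁵ × 4.75 × 2,189,584,849 ≈ 116,277.9 × g
Your rotor: r = 60 mm / 2 = 30 mm = 3 cm
116,277.9 = 1.118 × 10⁻⁵ × 3 × N²
N² = 116,277.9 / (3.354 × 10⁻⁵) = 3,466,842,576
N ≈ √3,466,842,576 ≈ 58,879.9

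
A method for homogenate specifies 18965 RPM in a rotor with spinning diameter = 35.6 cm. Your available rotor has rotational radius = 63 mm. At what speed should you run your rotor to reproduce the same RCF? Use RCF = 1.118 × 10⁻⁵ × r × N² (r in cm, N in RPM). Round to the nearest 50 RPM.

Original rotor: r = 35.6 / 2 = 17.8 cm
RCF_original = 1.118 × 10⁻⁵ × 17.8 × (18965)² = 1.118 × 10⁻⁵ × 17.8 × 359,671,225 ≈ 71,576 × g
Your rotor: r = 63 mm = 6.3 cm
71,576 = 1.118 × 10⁻⁵ × 6.3 × N²
N² = 71,576 / (7.0434 × 10⁻⁵) = 1,016,213,760
N ≈ √1,016,213,760 ≈ 31,878.1

31900 RPM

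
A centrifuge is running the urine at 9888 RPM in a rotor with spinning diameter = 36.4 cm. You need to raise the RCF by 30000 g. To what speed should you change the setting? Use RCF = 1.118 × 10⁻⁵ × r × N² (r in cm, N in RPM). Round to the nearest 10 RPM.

r = 36.4 / 2 = 18.2 cm
Current RCF = 1.118 × 10⁻⁵ × 18.2 × (9888)² = 1.118 × 10⁻⁵ × 18.2 × 97,772,544 ≈ 19,894.4 × g
Target RCF = 19,894.4 + 30,000 = 49,894.4 × g
N² = 49,894.4 / (20.3476 × 10⁻⁵) = 245,210,246
N ≈ √245,210,246 ≈ 15,659.2

15660 RPM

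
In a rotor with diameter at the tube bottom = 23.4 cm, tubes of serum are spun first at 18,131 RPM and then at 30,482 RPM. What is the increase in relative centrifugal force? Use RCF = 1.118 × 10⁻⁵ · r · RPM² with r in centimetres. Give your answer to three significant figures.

78500 x g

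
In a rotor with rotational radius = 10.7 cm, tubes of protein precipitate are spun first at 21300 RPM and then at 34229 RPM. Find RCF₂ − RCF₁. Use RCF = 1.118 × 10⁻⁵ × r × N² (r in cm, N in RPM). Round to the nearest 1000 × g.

86000 x g

RCF₁ = 1.118 × 10⁻⁵ × 10.7 × (21300)² = 1.118 × 10⁻⁵ × 10.7 × 453,690,000 ≈ 54,273.1 × g
RCF₂ = 1.118 × 10⁻⁵ × 10.7 × (34229)² = 1.118 × 10⁻⁵ × 10.7 × 1,171,624,441 ≈ 140,156.7 × g
Increase = 140,156.7 − 54,273.1 = 85,883.6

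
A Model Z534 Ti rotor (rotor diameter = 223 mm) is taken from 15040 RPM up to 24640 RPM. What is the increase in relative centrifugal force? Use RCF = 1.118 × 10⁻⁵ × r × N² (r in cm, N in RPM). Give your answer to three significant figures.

≈ 47500 g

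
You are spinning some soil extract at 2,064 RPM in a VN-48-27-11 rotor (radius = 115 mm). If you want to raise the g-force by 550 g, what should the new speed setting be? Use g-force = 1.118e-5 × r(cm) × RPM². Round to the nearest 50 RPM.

r = 115 mm = 11.5 cm
Current RCF = 1.118 × 10⁻⁵ × 11.5 × (2064)² = 1.118 × 10⁻⁵ × 11.5 × 4,260,096 ≈ 547.7 × g
Target RCF = 547.7 + 550 = 1,097.7 × g
N² = 1,097.7 / (12.857 × 10⁻⁵) = 8,537,762
N ≈ √8,537,762 ≈ 2,921.9

N₂ ≈ 2900 RPM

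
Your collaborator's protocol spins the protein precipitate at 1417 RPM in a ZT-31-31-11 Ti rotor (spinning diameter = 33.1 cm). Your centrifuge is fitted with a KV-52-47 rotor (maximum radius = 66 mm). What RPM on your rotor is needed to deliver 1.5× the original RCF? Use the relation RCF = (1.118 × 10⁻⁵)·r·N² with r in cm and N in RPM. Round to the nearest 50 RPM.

2750 RPM

Original rotor: r = 33.1 / 2 = 16.55 cm
RCF_original = 1.118 × 10⁻⁵ × 16.55 × (1417)² = 1.118 × 10⁻⁵ × 16.55 × 2,007,889 ≈ 371.5 × g
Target RCF = 1.5 × 371.5 ≈ 557.2 × g
Your rotor: r = 66 mm = 6.6 cm
557.2 = 1.118 × 10⁻⁵ × 6.6 × N²
N² = 557.2 / (7.3788 × 10⁻⁵) = 7,551,363
N ≈ √7,551,363 ≈ 2,748.0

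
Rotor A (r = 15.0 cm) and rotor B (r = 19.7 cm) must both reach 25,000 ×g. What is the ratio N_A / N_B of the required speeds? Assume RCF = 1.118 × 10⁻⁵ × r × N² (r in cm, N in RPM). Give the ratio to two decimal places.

At fixed RCF, N ∝ 1/√r, so N_A/N_B = √(r_B/r_A) = √(19.7/15.0) = √1.313333 = 1.1460.

1.15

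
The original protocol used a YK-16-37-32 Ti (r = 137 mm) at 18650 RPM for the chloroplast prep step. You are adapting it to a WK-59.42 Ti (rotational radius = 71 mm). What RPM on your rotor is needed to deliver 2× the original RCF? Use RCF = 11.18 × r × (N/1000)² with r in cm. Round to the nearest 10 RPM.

36640 RPM

Original rotor: r = 137 mm = 13.7 cm
RCF_original = 11.18 × 13.7 × (18.65)² = 11.18 × 13.7 × 347.8225 ≈ 53,274.6 × g
Target RCF = 2 × 53,274.6 ≈ 106,549.2 × g
Your rotor: r = 71 mm = 7.1 cm
106,549.2 = 11.18 × 7.1 × (N/1000)²
(N/1000)² = 106,549.2 / 79.378 = 1342.301
N = 1000 × √1342.301 ≈ 36,637.4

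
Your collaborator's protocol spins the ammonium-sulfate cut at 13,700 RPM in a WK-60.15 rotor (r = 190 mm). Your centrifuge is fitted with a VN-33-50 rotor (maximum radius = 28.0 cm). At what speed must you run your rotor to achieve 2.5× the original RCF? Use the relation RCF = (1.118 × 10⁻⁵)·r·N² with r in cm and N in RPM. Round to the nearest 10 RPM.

Original rotor: r = 190 mm = 19.0 cm
RCF = 1.118 × 10⁻⁵ × r × N²
RCF_original = 1.118 × 10⁻⁵ × 19 × (13700)² = 1.118 × 10⁻⁵ × 19 × 187,690,000 ≈ 39,869.1 × g
Target RCF = 2.5 × 39,869.1 ≈ 99,672.8 × g
99,672.8 = 1.118 × 10⁻⁵ × 28 × N²
N² = 99,672.8 / (31.304 × 10⁻⁵) = 318,402,760
N ≈ √318,402,760 ≈ 17,843.8

17840 RPM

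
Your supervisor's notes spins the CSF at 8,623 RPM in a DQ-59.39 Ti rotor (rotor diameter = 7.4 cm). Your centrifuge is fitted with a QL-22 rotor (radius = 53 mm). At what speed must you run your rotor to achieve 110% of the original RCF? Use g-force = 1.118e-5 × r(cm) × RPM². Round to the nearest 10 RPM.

7560 RPM

Original rotor: r = 7.4 / 2 = 3.7 cm
RCF = 1.118 × 10⁻⁵ × r × N²
RCF_original = 1.118 × 10⁻⁵ × 3.7 × (8623)² = 1.118 × 10⁻⁵ × 3.7 × 74,356,129 ≈ 3,075.8 × g
Target RCF = 1.1 × 3,075.8 ≈ 3,383.4 × g
Your rotor: r = 53 mm = 5.3 cm
3,383.4 = 1.118 × 10⁻⁵ × 5.3 × N²
N² = 3,383.4 / (5.9254 × 10⁻⁵) = 57,099,943
N ≈ √57,099,943 ≈ 7,556.5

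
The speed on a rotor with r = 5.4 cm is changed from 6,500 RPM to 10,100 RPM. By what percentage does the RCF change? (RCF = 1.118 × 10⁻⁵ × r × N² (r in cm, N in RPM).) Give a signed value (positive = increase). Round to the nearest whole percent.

RCF ∝ N², so the ratio is (10100/6500)² = (1.553846)² = 2.4144.
Change = 2.4144 − 1 = +1.4144 → +141.4%.

+141%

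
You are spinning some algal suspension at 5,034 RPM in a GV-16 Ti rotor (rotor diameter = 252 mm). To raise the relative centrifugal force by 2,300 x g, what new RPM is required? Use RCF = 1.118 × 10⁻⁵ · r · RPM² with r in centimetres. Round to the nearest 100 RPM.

r = 252 mm / 2 = 126 mm = 12.6 cm
Current RCF = 1.118 × 10⁻⁵ × 12.6 × (5034)² = 1.118 × 10⁻⁵ × 12.6 × 25,341,156 ≈ 3,569.8 × g
Target RCF = 3,569.8 + 2,300 = 5,869.8 × g
N² = 5,869.8 / (14.0868 × 10⁻⁵) = 41,668,796
N ≈ √41,668,796 ≈ 6,455.1

N₂ ≈ 6500 RPM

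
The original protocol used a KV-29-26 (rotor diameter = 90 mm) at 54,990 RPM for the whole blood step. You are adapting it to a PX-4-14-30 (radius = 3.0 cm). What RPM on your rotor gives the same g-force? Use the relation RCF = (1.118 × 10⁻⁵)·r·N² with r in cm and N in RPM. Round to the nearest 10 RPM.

Original rotor: r = 90 mm / 2 = 45 mm = 4.5 cm
RCF_original = 1.118 × 10⁻⁵ × 4.5 × (54990)² = 1.118 × 10⁻⁵ × 4.5 × 3,023,900,100 ≈ 152,132.4 × g
152,132.4 = 1.118 × 10⁻⁵ × 3 × N²
N² = 152,132.4 / (3.354 × 10⁻⁵) = 4,535,849,732
N ≈ √4,535,849,732 ≈ 67,348.7

67350 RPM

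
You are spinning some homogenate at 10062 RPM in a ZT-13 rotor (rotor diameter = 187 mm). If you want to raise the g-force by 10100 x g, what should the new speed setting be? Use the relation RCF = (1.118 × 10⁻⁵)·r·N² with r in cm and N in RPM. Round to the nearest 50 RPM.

r = 187 mm / 2 = 93.5 mm = 9.35 cm
Current RCF = 1.118 × 10⁻⁵ × 9.35 × (10062)² = 1.118 × 10⁻⁵ × 9.35 × 101,243,844 ≈ 10,583.3 × g
Target RCF = 10,583.3 + 10,100 = 20,683.3 × g
N² = 20,683.3 / (10.4533 × 10⁻⁵) = 197,863,832
N ≈ √197,863,832 ≈ 14,066.4

N₂ ≈ 14050 RPM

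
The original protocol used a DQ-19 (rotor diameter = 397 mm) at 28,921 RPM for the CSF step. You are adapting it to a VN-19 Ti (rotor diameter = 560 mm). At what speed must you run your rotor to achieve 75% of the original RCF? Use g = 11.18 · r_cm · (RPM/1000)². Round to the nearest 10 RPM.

≈ 21090 RPM

Original rotor: r = 397 mm / 2 = 198.5 mm = 19.85 cm
RCF = 11.18 × r × (N/1000)²
RCF_original = 11.18 × 19.85 × (28.921)² = 11.18 × 19.85 × 836.424241 ≈ 185,621.8 × g
Target RCF = 0.75 × 185,621.8 ≈ 139,216.3 × g
Your rotor: r = 560 mm / 2 = 280 mm = 28 cm
139,216.3 = 11.18 × 28 × (N/1000)²
(N/1000)² = 139,216.3 / 313.04 = 444.7237
N = 1000 × √444.7237 ≈ 21,088.5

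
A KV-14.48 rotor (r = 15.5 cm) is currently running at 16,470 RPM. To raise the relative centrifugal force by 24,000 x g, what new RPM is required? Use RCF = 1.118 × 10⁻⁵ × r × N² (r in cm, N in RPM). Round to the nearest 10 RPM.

Current RCF = 1.118 × 10⁻⁵ × 15.5 × (16470)² = 1.118 × 10⁻⁵ × 15.5 × 271,260,900 ≈ 47,006.8 × g
Target RCF = 47,006.8 + 24,000 = 71,006.8 × g
N² = 71,006.8 / (17.329 × 10⁻⁵) = 409,757,055
N ≈ √409,757,055 ≈ 20,242.5

N₂ ≈ 20240 RPM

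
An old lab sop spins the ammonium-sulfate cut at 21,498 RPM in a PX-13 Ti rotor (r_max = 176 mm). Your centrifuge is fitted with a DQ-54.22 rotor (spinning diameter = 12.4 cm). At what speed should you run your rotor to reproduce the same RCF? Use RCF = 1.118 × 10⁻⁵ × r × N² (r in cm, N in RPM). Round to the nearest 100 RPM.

≈ 36200 RPM

Original rotor: r = 176 mm = 17.6 cm
RCF = 1.118 × 10⁻⁵ × r × N²
RCF_original = 1.118 × 10⁻⁵ × 17.6 × (21498)² = 1.118 × 10⁻⁵ × 17.6 × 462,164,004 ≈ 90,939.1 × g
Your rotor: r = 12.4 / 2 = 6.2 cm
90,939.1 = 1.118 × 10⁻⁵ × 6.2 × N²
N² = 90,939.1 / (6.9316 × 10⁻⁵) = 1,311,949,622
N ≈ √1,311,949,622 ≈ 36,220.8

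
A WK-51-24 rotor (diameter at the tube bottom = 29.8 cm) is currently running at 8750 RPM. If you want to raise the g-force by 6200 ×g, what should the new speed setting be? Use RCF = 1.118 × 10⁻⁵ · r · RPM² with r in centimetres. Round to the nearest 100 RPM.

N₂ ≈ 10700 RPM

r = 29.8 / 2 = 14.9 cm
Current RCF = 1.118 × 10⁻⁵ × 14.9 × (8750)² = 1.118 × 10⁻⁵ × 14.9 × 76,562,500 ≈ 12,753.9 × g
Target RCF = 12,753.9 + 6,200 = 18,953.9 × g
N² = 18,953.9 / (16.6582 × 10⁻⁵) = 113,781,201
N ≈ √113,781,201 ≈ 10,666.8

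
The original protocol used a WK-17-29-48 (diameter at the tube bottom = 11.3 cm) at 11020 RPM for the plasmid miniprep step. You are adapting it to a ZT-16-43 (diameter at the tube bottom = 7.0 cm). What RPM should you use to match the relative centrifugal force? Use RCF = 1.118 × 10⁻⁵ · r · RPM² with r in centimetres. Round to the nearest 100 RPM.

Original rotor: r = 11.3 / 2 = 5.65 cm
RCF = 1.118 × 10⁻⁵ × r × N²
RCF_original = 1.118 × 10⁻⁵ × 5.65 × (11020)² = 1.118 × 10⁻⁵ × 5.65 × 121,440,400 ≈ 7,671 × g
Your rotor: r = 7.0 / 2 = 3.5 cm
7,671 = 1.118 × 10⁻⁵ × 3.5 × N²
N² = 7,671 / (3.913 × 10⁻⁵) = 196,038,845
N ≈ √196,038,845 ≈ 14,001.4

≈ 14000 RPM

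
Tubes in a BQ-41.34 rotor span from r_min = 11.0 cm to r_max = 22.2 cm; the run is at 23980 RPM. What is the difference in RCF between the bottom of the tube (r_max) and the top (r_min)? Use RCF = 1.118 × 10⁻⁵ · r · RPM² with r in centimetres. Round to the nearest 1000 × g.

ΔRCF ≈ 72000 x g

RCF_max = 1.118 × 10⁻⁵ × 22.2 × (23980)² = 1.118 × 10⁻⁵ × 22.2 × 575,040,400 ≈ 142,722.7 × g
RCF_min = 1.118 × 10⁻⁵ × 11 × (23980)² = 1.118 × 10⁻⁵ × 11 × 575,040,400 ≈ 70,718.5 × g
ΔRCF = 142,722.7 − 70,718.5 = 72,004.2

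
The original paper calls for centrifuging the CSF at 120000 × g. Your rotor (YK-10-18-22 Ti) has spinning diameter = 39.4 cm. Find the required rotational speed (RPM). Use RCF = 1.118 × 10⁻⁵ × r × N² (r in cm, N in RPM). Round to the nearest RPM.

≈ 23342 RPM

r = 39.4 / 2 = 19.7 cm
120,000 = 1.118 × 10⁻⁵ × 19.7 × N²
N² = 120,000 / (22.0246 × 10⁻⁵) = 544,845,309
N ≈ √544,845,309 ≈ 23,341.9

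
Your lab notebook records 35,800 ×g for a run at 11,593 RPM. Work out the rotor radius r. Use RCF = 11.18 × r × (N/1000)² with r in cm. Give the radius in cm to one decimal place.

r ≈ 23.8 cm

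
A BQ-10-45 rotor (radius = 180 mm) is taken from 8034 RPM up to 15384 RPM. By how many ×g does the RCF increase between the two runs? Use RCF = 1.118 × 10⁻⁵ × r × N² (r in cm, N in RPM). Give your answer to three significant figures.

≈ 34600 ×g

r = 180 mm = 18.0 cm
RCF₁ = 1.118 × 10⁻⁵ × 18 × (8034)² = 1.118 × 10⁻⁵ × 18 × 64,545,156 ≈ 12,989.1 × g
RCF₂ = 1.118 × 10⁻⁵ × 18 × (15384)² = 1.118 × 10⁻⁵ × 18 × 236,667,456 ≈ 47,627 × g
Increase = 47,627 − 12,989.1 = 34,637.9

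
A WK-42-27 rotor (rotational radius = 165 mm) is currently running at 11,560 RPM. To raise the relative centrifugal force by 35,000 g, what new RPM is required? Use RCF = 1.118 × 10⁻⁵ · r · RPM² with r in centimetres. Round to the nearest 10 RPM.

≈ 17980 RPM

r = 165 mm = 16.5 cm
Current RCF = 1.118 × 10⁻⁵ × 16.5 × (11560)² = 1.118 × 10⁻⁵ × 16.5 × 133,633,600 ≈ 24,651.4 × g
Target RCF = 24,651.4 + 35,000 = 59,651.4 × g
N² = 59,651.4 / (18.447 × 10⁻⁵) = 323,366,401
N ≈ √323,366,401 ≈ 17,982.4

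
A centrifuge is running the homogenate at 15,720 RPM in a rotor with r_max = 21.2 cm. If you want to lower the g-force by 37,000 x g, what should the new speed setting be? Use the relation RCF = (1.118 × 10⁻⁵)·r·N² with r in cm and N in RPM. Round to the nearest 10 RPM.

≈ 9540 RPM

Current RCF = 1.118 × 10⁻⁵ × 21.2 × (15720)² = 1.118 × 10⁻⁵ × 21.2 × 247,118,400 ≈ 58,571 × g
Target RCF = 58,571 − 37,000 = 21,571 × g
N² = 21,571 / (23.7016 × 10⁻⁵) = 91,010,733
N ≈ √91,010,733 ≈ 9,540.0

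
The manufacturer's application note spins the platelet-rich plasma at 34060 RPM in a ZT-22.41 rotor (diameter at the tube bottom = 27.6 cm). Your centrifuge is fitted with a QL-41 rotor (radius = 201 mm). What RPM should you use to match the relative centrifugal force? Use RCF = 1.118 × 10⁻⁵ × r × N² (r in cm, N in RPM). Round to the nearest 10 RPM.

28220 RPM

Original rotor: r = 27.6 / 2 = 13.8 cm
RCF_original = 1.118 × 10⁻⁵ × 13.8 × (34060)² = 1.118 × 10⁻⁵ × 13.8 × 1,160,083,600 ≈ 178,982.3 × g
Your rotor: r = 201 mm = 20.1 cm
178,982.3 = 1.118 × 10⁻⁵ × 20.1 × N²
N² = 178,982.3 / (22.4718 × 10⁻⁵) = 796,475,138
N ≈ √796,475,138 ≈ 28,221.9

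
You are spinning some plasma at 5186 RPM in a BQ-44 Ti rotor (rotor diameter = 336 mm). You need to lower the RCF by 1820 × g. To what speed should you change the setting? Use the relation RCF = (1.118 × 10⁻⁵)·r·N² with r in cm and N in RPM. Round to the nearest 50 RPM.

r = 336 mm / 2 = 168 mm = 16.8 cm
Current RCF = 1.118 × 10⁻⁵ × 16.8 × (5186)² = 1.118 × 10⁻⁵ × 16.8 × 26,894,596 ≈ 5,051.5 × g
Target RCF = 5,051.5 − 1,820 = 3,231.5 × g
N² = 3,231.5 / (18.7824 × 10⁻⁵) = 17,204,937
N ≈ √17,204,937 ≈ 4,147.9

≈ 4150 RPM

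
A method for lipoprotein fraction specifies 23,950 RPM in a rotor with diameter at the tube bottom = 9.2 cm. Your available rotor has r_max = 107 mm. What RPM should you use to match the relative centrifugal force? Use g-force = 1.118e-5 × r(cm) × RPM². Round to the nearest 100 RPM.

≈ 15700 RPM

Original rotor: r = 9.2 / 2 = 4.6 cm
RCF_original = 1.118 × 10⁻⁵ × 4.6 × (23950)² = 1.118 × 10⁻⁵ × 4.6 × 573,602,500 ≈ 29,499.2 × g
Your rotor: r = 107 mm = 10.7 cm
29,499.2 = 1.118 × 10⁻⁵ × 10.7 × N²
N² = 29,499.2 / (11.9626 × 10⁻⁵) = 246,595,222
N ≈ √246,595,222 ≈ 15,703.4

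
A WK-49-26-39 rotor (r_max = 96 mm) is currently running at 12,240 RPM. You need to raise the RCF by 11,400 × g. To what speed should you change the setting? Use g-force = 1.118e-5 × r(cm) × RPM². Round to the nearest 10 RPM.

N₂ ≈ 16000 RPM

r = 96 mm = 9.6 cm
Current RCF = 1.118 × 10⁻⁵ × 9.6 × (12240)² = 1.118 × 10⁻⁵ × 9.6 × 149,817,600 ≈ 16,079.6 × g
Target RCF = 16,079.6 + 11,400 = 27,479.6 × g
N² = 27,479.6 / (10.7328 × 10⁻⁵) = 256,033,840
N ≈ √256,033,840 ≈ 16,001.1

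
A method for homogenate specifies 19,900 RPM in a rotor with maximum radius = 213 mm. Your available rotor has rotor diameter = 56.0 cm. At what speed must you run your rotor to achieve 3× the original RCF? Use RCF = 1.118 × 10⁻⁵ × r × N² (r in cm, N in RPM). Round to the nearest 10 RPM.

30060 RPM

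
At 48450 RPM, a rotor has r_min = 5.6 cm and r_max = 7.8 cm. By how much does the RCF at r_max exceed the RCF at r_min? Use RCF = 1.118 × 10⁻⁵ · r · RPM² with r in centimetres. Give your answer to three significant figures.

≈ 57700 ×g

RCF_max = 1.118 × 10⁻⁵ × 7.8 × (48450)² = 1.118 × 10⁻⁵ × 7.8 × 2,347,402,500 ≈ 204,702.9 × g
RCF_min = 1.118 × 10⁻⁵ × 5.6 × (48450)² = 1.118 × 10⁻⁵ × 5.6 × 2,347,402,500 ≈ 146,966.2 × g
ΔRCF = 204,702.9 − 146,966.2 = 57,736.7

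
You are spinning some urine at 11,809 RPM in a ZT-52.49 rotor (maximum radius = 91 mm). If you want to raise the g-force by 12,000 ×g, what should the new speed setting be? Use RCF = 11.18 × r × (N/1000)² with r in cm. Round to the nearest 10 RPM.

≈ 16040 RPM

r = 91 mm = 9.1 cm
Current RCF = 11.18 × 9.1 × (11.809)² = 11.18 × 9.1 × 139.452481 ≈ 14,187.6 × g
Target RCF = 14,187.6 + 12,000 = 26,187.6 × g
(N/1000)² = 26,187.6 / 101.738 = 257.4023
N = 1000 × √257.4023 ≈ 16,043.8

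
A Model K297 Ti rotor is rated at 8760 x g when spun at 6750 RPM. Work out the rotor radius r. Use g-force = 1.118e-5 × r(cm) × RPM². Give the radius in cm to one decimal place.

8760 = 1.118 × 10⁻⁵ × r × (6750)²
r = 8760 / (1.118 × 10⁻⁵ × 45,562,500) = 8760 / 509.3888 ≈ 17.197 cm

≈ 17.2 cm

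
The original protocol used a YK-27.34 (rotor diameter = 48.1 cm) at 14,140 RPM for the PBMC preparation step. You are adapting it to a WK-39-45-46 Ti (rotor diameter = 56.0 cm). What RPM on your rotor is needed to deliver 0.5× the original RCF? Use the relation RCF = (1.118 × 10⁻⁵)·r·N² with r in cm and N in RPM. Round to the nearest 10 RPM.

9270 RPM

Original rotor: r = 48.1 / 2 = 24.05 cm
RCF = 1.118 × 10⁻⁵ × r × N²
RCF_original = 1.118 × 10⁻⁵ × 24.05 × (14140)² = 1.118 × 10⁻⁵ × 24.05 × 199,939,600 ≈ 53,759.6 × g
Target RCF = 0.5 × 53,759.6 ≈ 26,879.8 × g
Your rotor: r = 56.0 / 2 = 28 cm
26,879.8 = 1.118 × 10⁻⁵ × 28 × N²
N² = 26,879.8 / (31.304 × 10⁻⁵) = 85,866,982
N ≈ √85,866,982 ≈ 9,266.4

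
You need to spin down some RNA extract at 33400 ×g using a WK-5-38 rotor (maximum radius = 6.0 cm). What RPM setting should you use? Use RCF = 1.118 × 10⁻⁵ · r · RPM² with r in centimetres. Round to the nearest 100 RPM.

RCF = 1.118 × 10⁻⁵ × r × N²
33,400 = 1.118 × 10⁻⁵ × 6 × N²
N² = 33,400 / (6.708 × 10⁻⁵) = 497,912,940
N ≈ √497,912,940 ≈ 22,314.0

N ≈ 22300 RPM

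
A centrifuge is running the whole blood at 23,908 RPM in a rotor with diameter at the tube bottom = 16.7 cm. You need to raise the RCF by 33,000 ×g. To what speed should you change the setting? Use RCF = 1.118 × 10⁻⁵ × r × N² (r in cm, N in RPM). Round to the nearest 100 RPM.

N₂ ≈ 30400 RPM

r = 16.7 / 2 = 8.35 cm
Current RCF = 1.118 × 10⁻⁵ × 8.35 × (23908)² = 1.118 × 10⁻⁵ × 8.35 × 571,592,464 ≈ 53,359.9 × g
Target RCF = 53,359.9 + 33,000 = 86,359.9 × g
N² = 86,359.9 / (9.3353 × 10⁻⁵) = 925,089,713
N ≈ √925,089,713 ≈ 30,415.3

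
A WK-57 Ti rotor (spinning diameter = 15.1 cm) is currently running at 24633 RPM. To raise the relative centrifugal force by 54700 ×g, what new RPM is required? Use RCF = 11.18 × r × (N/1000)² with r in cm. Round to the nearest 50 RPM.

r = 15.1 / 2 = 7.55 cm
Current RCF = 11.18 × 7.55 × (24.633)² = 11.18 × 7.55 × 606.784689 ≈ 51,218.1 × g
Target RCF = 51,218.1 + 54,700 = 105,918.1 × g
(N/1000)² = 105,918.1 / 84.409 = 1254.82
N = 1000 × √1254.82 ≈ 35,423.4

35400 RPM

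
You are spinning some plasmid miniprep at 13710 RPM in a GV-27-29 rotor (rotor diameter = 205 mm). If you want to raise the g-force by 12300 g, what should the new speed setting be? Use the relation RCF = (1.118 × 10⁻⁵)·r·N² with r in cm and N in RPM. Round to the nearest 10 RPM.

17180 RPM

r = 205 mm / 2 = 102.5 mm = 10.25 cm
Current RCF = 1.118 × 10⁻⁵ × 10.25 × (13710)² = 1.118 × 10⁻⁵ × 10.25 × 187,964,100 ≈ 21,539.7 × g
Target RCF = 21,539.7 + 12,300 = 33,839.7 × g
N² = 33,839.7 / (11.4595 × 10⁻⁵) = 295,298,224
N ≈ √295,298,224 ≈ 17,184.2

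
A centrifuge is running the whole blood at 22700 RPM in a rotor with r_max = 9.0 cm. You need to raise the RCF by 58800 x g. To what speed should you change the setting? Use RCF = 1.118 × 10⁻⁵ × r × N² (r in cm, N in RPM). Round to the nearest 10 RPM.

33160 RPM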